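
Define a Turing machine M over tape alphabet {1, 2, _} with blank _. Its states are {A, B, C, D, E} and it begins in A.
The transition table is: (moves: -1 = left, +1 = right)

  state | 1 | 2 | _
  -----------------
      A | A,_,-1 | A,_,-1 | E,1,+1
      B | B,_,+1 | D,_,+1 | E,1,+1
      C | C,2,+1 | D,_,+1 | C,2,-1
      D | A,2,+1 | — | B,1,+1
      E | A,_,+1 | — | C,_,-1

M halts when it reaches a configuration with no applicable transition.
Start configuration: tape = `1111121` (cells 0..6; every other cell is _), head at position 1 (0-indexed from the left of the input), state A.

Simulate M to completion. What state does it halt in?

A | _1[1]11121   read 1 → write _, move -1, go to A
A | _[1]_11121   read 1 → write _, move -1, go to A
A | [_]__11121   read _ → write 1, move +1, go to E
E | 1[_]_11121   read _ → write _, move -1, go to C
C | [1]__11121   read 1 → write 2, move +1, go to C
C | 2[_]_11121   read _ → write 2, move -1, go to C
C | [2]2_11121   read 2 → write _, move +1, go to D
D | _[2]_11121
No transition is defined for (D, 2); M halts in state D.

D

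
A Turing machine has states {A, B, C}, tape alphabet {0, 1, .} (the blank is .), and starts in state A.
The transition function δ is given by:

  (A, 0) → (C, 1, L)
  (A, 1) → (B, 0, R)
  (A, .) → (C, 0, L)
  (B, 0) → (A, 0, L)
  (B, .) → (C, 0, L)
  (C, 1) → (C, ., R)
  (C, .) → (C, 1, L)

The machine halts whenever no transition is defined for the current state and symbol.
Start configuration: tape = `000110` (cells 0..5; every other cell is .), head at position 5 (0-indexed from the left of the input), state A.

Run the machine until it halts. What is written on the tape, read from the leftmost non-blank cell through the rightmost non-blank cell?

A | 00011[0]..   read 0 → write 1, move L, go to C
C | 0001[1]1..   read 1 → write ., move R, go to C
C | 0001.[1]..   read 1 → write ., move R, go to C
C | 0001..[.].   read . → write 1, move L, go to C
C | 0001.[.]1.   read . → write 1, move L, go to C
C | 0001[.]11.   read . → write 1, move L, go to C
C | 000[1]111.   read 1 → write ., move R, go to C
C | 000.[1]11.   read 1 → write ., move R, go to C
C | 000..[1]1.   read 1 → write ., move R, go to C
C | 000...[1].   read 1 → write ., move R, go to C
C | 000....[.]   read . → write 1, move L, go to C
C | 000...[.]1   read . → write 1, move L, go to C
C | 000..[.]11   read . → write 1, move L, go to C
C | 000.[.]111   read . → write 1, move L, go to C
C | 000[.]1111   read . → write 1, move L, go to C
C | 00[0]11111
The non-blank tape span at halt is 00011111.

00011111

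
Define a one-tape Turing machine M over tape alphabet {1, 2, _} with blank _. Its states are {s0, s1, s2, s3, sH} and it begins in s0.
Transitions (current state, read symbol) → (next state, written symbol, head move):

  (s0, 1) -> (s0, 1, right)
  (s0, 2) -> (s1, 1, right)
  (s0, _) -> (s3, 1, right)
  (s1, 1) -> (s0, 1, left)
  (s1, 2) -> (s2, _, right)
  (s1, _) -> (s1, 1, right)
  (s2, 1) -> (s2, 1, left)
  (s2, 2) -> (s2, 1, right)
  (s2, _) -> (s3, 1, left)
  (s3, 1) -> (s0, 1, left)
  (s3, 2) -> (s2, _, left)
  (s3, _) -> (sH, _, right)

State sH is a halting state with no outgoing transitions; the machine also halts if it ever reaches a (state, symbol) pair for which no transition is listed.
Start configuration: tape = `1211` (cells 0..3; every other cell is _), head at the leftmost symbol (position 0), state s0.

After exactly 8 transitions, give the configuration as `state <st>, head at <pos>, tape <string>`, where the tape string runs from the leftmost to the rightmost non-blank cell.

state=s0 head=0 tape=[1]211___   (s0,1)→(s0,1,right)
state=s0 head=1 tape=1[2]11___   (s0,2)→(s1,1,right)
state=s1 head=2 tape=11[1]1___   (s1,1)→(s0,1,left)
state=s0 head=1 tape=1[1]11___   (s0,1)→(s0,1,right)
state=s0 head=2 tape=11[1]1___   (s0,1)→(s0,1,right)
state=s0 head=3 tape=111[1]___   (s0,1)→(s0,1,right)
state=s0 head=4 tape=1111[_]__   (s0,_)→(s3,1,right)
state=s3 head=5 tape=11111[_]_   (s3,_)→(sH,_,right)
state=sH head=6 tape=11111_[_]
After 8 steps: state sH, head at 6, tape 11111.

state sH, head at 6, tape 11111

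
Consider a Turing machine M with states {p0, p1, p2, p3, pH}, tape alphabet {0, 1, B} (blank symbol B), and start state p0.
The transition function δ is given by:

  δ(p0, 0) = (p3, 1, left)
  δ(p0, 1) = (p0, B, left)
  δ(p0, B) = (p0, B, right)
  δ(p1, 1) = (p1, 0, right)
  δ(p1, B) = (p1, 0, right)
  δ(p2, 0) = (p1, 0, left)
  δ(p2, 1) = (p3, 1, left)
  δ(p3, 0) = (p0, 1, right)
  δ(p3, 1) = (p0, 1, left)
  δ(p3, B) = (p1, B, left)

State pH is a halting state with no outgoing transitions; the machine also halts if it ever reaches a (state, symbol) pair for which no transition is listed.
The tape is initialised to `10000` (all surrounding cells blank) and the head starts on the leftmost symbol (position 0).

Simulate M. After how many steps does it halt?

8

state=p0 head=0 tape=B[1]0000   (p0,1)→(p0,B,left)
state=p0 head=-1 tape=[B]B0000   (p0,B)→(p0,B,right)
state=p0 head=0 tape=B[B]0000   (p0,B)→(p0,B,right)
state=p0 head=1 tape=BB[0]000   (p0,0)→(p3,1,left)
state=p3 head=0 tape=B[B]1000   (p3,B)→(p1,B,left)
state=p1 head=-1 tape=[B]B1000   (p1,B)→(p1,0,right)
state=p1 head=0 tape=0[B]1000   (p1,B)→(p1,0,right)
state=p1 head=1 tape=00[1]000   (p1,1)→(p1,0,right)
state=p1 head=2 tape=000[0]00
M halts after 8 transitions.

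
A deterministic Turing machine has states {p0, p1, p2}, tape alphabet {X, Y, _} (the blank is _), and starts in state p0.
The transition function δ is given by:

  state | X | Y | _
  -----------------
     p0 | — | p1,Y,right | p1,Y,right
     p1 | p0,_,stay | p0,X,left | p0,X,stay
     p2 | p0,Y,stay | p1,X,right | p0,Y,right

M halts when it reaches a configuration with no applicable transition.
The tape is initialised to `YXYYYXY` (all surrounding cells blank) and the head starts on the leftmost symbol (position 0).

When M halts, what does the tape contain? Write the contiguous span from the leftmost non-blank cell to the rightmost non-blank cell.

state=p0 head=0 tape=[Y]XYYYXY_   (p0,Y)→(p1,Y,right)
state=p1 head=1 tape=Y[X]YYYXY_   (p1,X)→(p0,_,stay)
state=p0 head=1 tape=Y[_]YYYXY_   (p0,_)→(p1,Y,right)
state=p1 head=2 tape=YY[Y]YYXY_   (p1,Y)→(p0,X,left)
state=p0 head=1 tape=Y[Y]XYYXY_   (p0,Y)→(p1,Y,right)
state=p1 head=2 tape=YY[X]YYXY_   (p1,X)→(p0,_,stay)
state=p0 head=2 tape=YY[_]YYXY_   (p0,_)→(p1,Y,right)
state=p1 head=3 tape=YYY[Y]YXY_   (p1,Y)→(p0,X,left)
state=p0 head=2 tape=YY[Y]XYXY_   (p0,Y)→(p1,Y,right)
state=p1 head=3 tape=YYY[X]YXY_   (p1,X)→(p0,_,stay)
state=p0 head=3 tape=YYY[_]YXY_   (p0,_)→(p1,Y,right)
state=p1 head=4 tape=YYYY[Y]XY_   (p1,Y)→(p0,X,left)
state=p0 head=3 tape=YYY[Y]XXY_   (p0,Y)→(p1,Y,right)
state=p1 head=4 tape=YYYY[X]XY_   (p1,X)→(p0,_,stay)
state=p0 head=4 tape=YYYY[_]XY_   (p0,_)→(p1,Y,right)
state=p1 head=5 tape=YYYYY[X]Y_   (p1,X)→(p0,_,stay)
state=p0 head=5 tape=YYYYY[_]Y_   (p0,_)→(p1,Y,right)
state=p1 head=6 tape=YYYYYY[Y]_   (p1,Y)→(p0,X,left)
state=p0 head=5 tape=YYYYY[Y]X_   (p0,Y)→(p1,Y,right)
state=p1 head=6 tape=YYYYYY[X]_   (p1,X)→(p0,_,stay)
state=p0 head=6 tape=YYYYYY[_]_   (p0,_)→(p1,Y,right)
state=p1 head=7 tape=YYYYYYY[_]   (p1,_)→(p0,X,stay)
state=p0 head=7 tape=YYYYYYY[X]
The non-blank tape span at halt is YYYYYYYX.

YYYYYYYX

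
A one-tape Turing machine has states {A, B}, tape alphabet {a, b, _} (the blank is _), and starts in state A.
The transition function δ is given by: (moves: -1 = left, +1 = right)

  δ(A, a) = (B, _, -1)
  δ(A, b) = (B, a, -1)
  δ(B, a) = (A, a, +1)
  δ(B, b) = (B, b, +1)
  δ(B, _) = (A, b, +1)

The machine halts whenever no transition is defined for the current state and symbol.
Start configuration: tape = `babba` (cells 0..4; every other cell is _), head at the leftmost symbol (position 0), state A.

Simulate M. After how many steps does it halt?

15

state=A head=0 tape=_[b]abba   (A,b)→(B,a,-1)
state=B head=-1 tape=[_]aabba   (B,_)→(A,b,+1)
state=A head=0 tape=b[a]abba   (A,a)→(B,_,-1)
state=B head=-1 tape=[b]_abba   (B,b)→(B,b,+1)
state=B head=0 tape=b[_]abba   (B,_)→(A,b,+1)
state=A head=1 tape=bb[a]bba   (A,a)→(B,_,-1)
state=B head=0 tape=b[b]_bba   (B,b)→(B,b,+1)
state=B head=1 tape=bb[_]bba   (B,_)→(A,b,+1)
state=A head=2 tape=bbb[b]ba   (A,b)→(B,a,-1)
state=B head=1 tape=bb[b]aba   (B,b)→(B,b,+1)
state=B head=2 tape=bbb[a]ba   (B,a)→(A,a,+1)
state=A head=3 tape=bbba[b]a   (A,b)→(B,a,-1)
state=B head=2 tape=bbb[a]aa   (B,a)→(A,a,+1)
state=A head=3 tape=bbba[a]a   (A,a)→(B,_,-1)
state=B head=2 tape=bbb[a]_a   (B,a)→(A,a,+1)
state=A head=3 tape=bbba[_]a
M halts after 15 transitions.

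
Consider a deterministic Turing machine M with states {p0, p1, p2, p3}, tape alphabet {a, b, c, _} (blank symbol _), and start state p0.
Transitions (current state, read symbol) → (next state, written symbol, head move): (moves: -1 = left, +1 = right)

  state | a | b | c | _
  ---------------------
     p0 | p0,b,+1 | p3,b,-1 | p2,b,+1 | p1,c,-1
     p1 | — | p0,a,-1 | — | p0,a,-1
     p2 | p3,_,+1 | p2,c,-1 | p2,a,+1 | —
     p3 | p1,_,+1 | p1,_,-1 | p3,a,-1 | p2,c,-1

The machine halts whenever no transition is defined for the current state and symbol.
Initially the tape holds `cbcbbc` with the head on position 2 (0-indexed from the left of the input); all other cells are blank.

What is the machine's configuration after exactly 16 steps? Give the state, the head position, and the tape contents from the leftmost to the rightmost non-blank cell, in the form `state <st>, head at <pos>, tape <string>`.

state=p0 head=2 tape=cb[c]bbc   (p0,c)→(p2,b,+1)
state=p2 head=3 tape=cbb[b]bc   (p2,b)→(p2,c,-1)
state=p2 head=2 tape=cb[b]cbc   (p2,b)→(p2,c,-1)
state=p2 head=1 tape=c[b]ccbc   (p2,b)→(p2,c,-1)
state=p2 head=0 tape=[c]cccbc   (p2,c)→(p2,a,+1)
state=p2 head=1 tape=a[c]ccbc   (p2,c)→(p2,a,+1)
state=p2 head=2 tape=aa[c]cbc   (p2,c)→(p2,a,+1)
state=p2 head=3 tape=aaa[c]bc   (p2,c)→(p2,a,+1)
state=p2 head=4 tape=aaaa[b]c   (p2,b)→(p2,c,-1)
state=p2 head=3 tape=aaa[a]cc   (p2,a)→(p3,_,+1)
state=p3 head=4 tape=aaa_[c]c   (p3,c)→(p3,a,-1)
state=p3 head=3 tape=aaa[_]ac   (p3,_)→(p2,c,-1)
state=p2 head=2 tape=aa[a]cac   (p2,a)→(p3,_,+1)
state=p3 head=3 tape=aa_[c]ac   (p3,c)→(p3,a,-1)
state=p3 head=2 tape=aa[_]aac   (p3,_)→(p2,c,-1)
state=p2 head=1 tape=a[a]caac   (p2,a)→(p3,_,+1)
state=p3 head=2 tape=a_[c]aac
After 16 steps: state p3, head at 2, tape a_caac.

state p3, head at 2, tape a_caac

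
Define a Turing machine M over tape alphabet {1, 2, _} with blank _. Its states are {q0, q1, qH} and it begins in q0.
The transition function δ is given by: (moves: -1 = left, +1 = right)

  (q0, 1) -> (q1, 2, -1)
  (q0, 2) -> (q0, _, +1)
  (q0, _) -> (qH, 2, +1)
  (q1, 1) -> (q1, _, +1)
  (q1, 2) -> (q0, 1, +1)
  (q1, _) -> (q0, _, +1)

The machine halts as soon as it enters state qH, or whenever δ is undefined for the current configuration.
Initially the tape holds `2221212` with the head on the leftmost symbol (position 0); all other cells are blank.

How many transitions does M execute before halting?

12

state=q0 head=0 tape=[2]221212__   (q0,2)→(q0,_,+1)
state=q0 head=1 tape=_[2]21212__   (q0,2)→(q0,_,+1)
state=q0 head=2 tape=__[2]1212__   (q0,2)→(q0,_,+1)
state=q0 head=3 tape=___[1]212__   (q0,1)→(q1,2,-1)
state=q1 head=2 tape=__[_]2212__   (q1,_)→(q0,_,+1)
state=q0 head=3 tape=___[2]212__   (q0,2)→(q0,_,+1)
state=q0 head=4 tape=____[2]12__   (q0,2)→(q0,_,+1)
state=q0 head=5 tape=_____[1]2__   (q0,1)→(q1,2,-1)
state=q1 head=4 tape=____[_]22__   (q1,_)→(q0,_,+1)
state=q0 head=5 tape=_____[2]2__   (q0,2)→(q0,_,+1)
state=q0 head=6 tape=______[2]__   (q0,2)→(q0,_,+1)
state=q0 head=7 tape=_______[_]_   (q0,_)→(qH,2,+1)
state=qH head=8 tape=_______2[_]
M halts after 12 transitions.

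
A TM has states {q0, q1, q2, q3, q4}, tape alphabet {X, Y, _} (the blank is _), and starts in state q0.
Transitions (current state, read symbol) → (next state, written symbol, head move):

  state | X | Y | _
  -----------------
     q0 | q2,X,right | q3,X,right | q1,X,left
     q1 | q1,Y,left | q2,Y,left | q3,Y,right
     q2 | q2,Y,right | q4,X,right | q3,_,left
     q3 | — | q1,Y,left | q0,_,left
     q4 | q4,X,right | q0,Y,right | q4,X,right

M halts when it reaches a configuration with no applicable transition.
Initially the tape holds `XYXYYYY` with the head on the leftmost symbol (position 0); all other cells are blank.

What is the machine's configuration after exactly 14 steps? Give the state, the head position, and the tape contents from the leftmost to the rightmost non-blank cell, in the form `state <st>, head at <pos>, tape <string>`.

state q1, head at 4, tape XXYXYYY

state=q0 head=0 tape=[X]YXYYYY   (q0,X)→(q2,X,right)
state=q2 head=1 tape=X[Y]XYYYY   (q2,Y)→(q4,X,right)
state=q4 head=2 tape=XX[X]YYYY   (q4,X)→(q4,X,right)
state=q4 head=3 tape=XXX[Y]YYY   (q4,Y)→(q0,Y,right)
state=q0 head=4 tape=XXXY[Y]YY   (q0,Y)→(q3,X,right)
state=q3 head=5 tape=XXXYX[Y]Y   (q3,Y)→(q1,Y,left)
state=q1 head=4 tape=XXXY[X]YY   (q1,X)→(q1,Y,left)
state=q1 head=3 tape=XXX[Y]YYY   (q1,Y)→(q2,Y,left)
state=q2 head=2 tape=XX[X]YYYY   (q2,X)→(q2,Y,right)
state=q2 head=3 tape=XXY[Y]YYY   (q2,Y)→(q4,X,right)
state=q4 head=4 tape=XXYX[Y]YY   (q4,Y)→(q0,Y,right)
state=q0 head=5 tape=XXYXY[Y]Y   (q0,Y)→(q3,X,right)
state=q3 head=6 tape=XXYXYX[Y]   (q3,Y)→(q1,Y,left)
state=q1 head=5 tape=XXYXY[X]Y   (q1,X)→(q1,Y,left)
state=q1 head=4 tape=XXYX[Y]YY
After 14 steps: state q1, head at 4, tape XXYXYYY.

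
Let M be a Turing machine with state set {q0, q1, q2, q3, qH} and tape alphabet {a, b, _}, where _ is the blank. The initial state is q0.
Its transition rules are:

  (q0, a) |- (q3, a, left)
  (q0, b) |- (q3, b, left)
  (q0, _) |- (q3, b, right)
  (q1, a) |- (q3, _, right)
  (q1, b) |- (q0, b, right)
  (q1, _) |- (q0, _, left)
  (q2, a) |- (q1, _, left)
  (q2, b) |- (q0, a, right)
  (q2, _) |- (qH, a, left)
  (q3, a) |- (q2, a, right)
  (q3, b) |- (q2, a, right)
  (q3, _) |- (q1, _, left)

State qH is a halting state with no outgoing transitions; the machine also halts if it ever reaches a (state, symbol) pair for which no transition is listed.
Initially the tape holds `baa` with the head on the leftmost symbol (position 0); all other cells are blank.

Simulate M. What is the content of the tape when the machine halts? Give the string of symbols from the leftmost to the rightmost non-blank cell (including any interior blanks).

baabbaa

q0 | ___[b]aa_   read b → write b, move left, go to q3
q3 | __[_]baa_   read _ → write _, move left, go to q1
q1 | _[_]_baa_   read _ → write _, move left, go to q0
q0 | [_]__baa_   read _ → write b, move right, go to q3
q3 | b[_]_baa_   read _ → write _, move left, go to q1
q1 | [b]__baa_   read b → write b, move right, go to q0
q0 | b[_]_baa_   read _ → write b, move right, go to q3
q3 | bb[_]baa_   read _ → write _, move left, go to q1
q1 | b[b]_baa_   read b → write b, move right, go to q0
q0 | bb[_]baa_   read _ → write b, move right, go to q3
q3 | bbb[b]aa_   read b → write a, move right, go to q2
q2 | bbba[a]a_   read a → write _, move left, go to q1
q1 | bbb[a]_a_   read a → write _, move right, go to q3
q3 | bbb_[_]a_   read _ → write _, move left, go to q1
q1 | bbb[_]_a_   read _ → write _, move left, go to q0
q0 | bb[b]__a_   read b → write b, move left, go to q3
q3 | b[b]b__a_   read b → write a, move right, go to q2
q2 | ba[b]__a_   read b → write a, move right, go to q0
q0 | baa[_]_a_   read _ → write b, move right, go to q3
q3 | baab[_]a_   read _ → write _, move left, go to q1
q1 | baa[b]_a_   read b → write b, move right, go to q0
q0 | baab[_]a_   read _ → write b, move right, go to q3
q3 | baabb[a]_   read a → write a, move right, go to q2
q2 | baabba[_]   read _ → write a, move left, go to qH
qH | baabb[a]a
The non-blank tape span at halt is baabbaa.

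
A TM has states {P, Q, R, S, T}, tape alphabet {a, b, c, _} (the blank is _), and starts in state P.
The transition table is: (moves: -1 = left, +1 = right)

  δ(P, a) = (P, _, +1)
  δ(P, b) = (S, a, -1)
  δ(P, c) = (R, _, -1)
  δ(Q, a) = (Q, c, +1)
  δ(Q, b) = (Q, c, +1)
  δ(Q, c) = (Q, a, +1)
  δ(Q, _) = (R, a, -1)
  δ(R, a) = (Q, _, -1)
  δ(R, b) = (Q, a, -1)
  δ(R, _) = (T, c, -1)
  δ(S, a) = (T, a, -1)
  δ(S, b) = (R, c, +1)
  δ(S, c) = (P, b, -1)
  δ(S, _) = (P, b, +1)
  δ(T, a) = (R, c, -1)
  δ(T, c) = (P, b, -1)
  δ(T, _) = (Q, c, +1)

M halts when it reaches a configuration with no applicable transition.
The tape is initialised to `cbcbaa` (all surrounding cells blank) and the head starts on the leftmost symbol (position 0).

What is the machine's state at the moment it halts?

P | _____[c]bcbaa   read c → write _, move -1, go to R
R | ____[_]_bcbaa   read _ → write c, move -1, go to T
T | ___[_]c_bcbaa   read _ → write c, move +1, go to Q
Q | ___c[c]_bcbaa   read c → write a, move +1, go to Q
Q | ___ca[_]bcbaa   read _ → write a, move -1, go to R
R | ___c[a]abcbaa   read a → write _, move -1, go to Q
Q | ___[c]_abcbaa   read c → write a, move +1, go to Q
Q | ___a[_]abcbaa   read _ → write a, move -1, go to R
R | ___[a]aabcbaa   read a → write _, move -1, go to Q
Q | __[_]_aabcbaa   read _ → write a, move -1, go to R
R | _[_]a_aabcbaa   read _ → write c, move -1, go to T
T | [_]ca_aabcbaa   read _ → write c, move +1, go to Q
Q | c[c]a_aabcbaa   read c → write a, move +1, go to Q
Q | ca[a]_aabcbaa   read a → write c, move +1, go to Q
Q | cac[_]aabcbaa   read _ → write a, move -1, go to R
R | ca[c]aaabcbaa
No transition is defined for (R, c); M halts in state R.

R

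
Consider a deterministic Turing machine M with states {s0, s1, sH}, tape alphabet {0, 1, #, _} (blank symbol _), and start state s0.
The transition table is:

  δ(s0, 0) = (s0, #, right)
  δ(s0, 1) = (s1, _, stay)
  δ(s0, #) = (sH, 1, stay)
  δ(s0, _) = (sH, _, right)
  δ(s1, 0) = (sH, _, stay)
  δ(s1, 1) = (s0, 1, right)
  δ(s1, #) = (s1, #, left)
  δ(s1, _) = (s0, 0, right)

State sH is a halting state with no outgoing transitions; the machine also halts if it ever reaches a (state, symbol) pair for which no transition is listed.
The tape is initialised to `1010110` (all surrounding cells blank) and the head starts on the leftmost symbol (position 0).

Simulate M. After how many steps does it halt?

s0 | [1]010110__   read 1 → write _, move stay, go to s1
s1 | [_]010110__   read _ → write 0, move right, go to s0
s0 | 0[0]10110__   read 0 → write #, move right, go to s0
s0 | 0#[1]0110__   read 1 → write _, move stay, go to s1
s1 | 0#[_]0110__   read _ → write 0, move right, go to s0
s0 | 0#0[0]110__   read 0 → write #, move right, go to s0
s0 | 0#0#[1]10__   read 1 → write _, move stay, go to s1
s1 | 0#0#[_]10__   read _ → write 0, move right, go to s0
s0 | 0#0#0[1]0__   read 1 → write _, move stay, go to s1
s1 | 0#0#0[_]0__   read _ → write 0, move right, go to s0
s0 | 0#0#00[0]__   read 0 → write #, move right, go to s0
s0 | 0#0#00#[_]_   read _ → write _, move right, go to sH
sH | 0#0#00#_[_]
M halts after 12 transitions.

12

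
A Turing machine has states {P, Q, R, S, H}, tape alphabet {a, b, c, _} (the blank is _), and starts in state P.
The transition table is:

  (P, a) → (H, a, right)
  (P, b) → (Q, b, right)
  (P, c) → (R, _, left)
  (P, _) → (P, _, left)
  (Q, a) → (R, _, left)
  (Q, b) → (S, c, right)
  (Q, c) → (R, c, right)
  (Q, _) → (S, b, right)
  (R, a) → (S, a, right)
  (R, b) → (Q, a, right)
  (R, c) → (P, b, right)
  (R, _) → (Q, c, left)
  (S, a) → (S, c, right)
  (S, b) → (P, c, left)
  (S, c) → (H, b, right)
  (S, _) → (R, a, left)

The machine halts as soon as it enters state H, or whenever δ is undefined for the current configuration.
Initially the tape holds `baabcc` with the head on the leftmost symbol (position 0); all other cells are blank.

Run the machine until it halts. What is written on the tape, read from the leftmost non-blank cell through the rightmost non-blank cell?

aabbcc

P | [b]aabcc   read b → write b, move right, go to Q
Q | b[a]abcc   read a → write _, move left, go to R
R | [b]_abcc   read b → write a, move right, go to Q
Q | a[_]abcc   read _ → write b, move right, go to S
S | ab[a]bcc   read a → write c, move right, go to S
S | abc[b]cc   read b → write c, move left, go to P
P | ab[c]ccc   read c → write _, move left, go to R
R | a[b]_ccc   read b → write a, move right, go to Q
Q | aa[_]ccc   read _ → write b, move right, go to S
S | aab[c]cc   read c → write b, move right, go to H
H | aabb[c]c
The non-blank tape span at halt is aabbcc.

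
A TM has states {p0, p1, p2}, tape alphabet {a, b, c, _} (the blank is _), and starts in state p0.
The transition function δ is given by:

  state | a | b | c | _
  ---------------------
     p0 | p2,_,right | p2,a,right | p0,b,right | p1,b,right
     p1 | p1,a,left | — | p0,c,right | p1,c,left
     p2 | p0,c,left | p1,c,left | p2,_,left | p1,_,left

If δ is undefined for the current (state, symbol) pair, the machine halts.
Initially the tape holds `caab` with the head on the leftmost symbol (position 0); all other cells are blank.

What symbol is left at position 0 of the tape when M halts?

state=p0 head=0 tape=[c]aab__   (p0,c)→(p0,b,right)
state=p0 head=1 tape=b[a]ab__   (p0,a)→(p2,_,right)
state=p2 head=2 tape=b_[a]b__   (p2,a)→(p0,c,left)
state=p0 head=1 tape=b[_]cb__   (p0,_)→(p1,b,right)
state=p1 head=2 tape=bb[c]b__   (p1,c)→(p0,c,right)
state=p0 head=3 tape=bbc[b]__   (p0,b)→(p2,a,right)
state=p2 head=4 tape=bbca[_]_   (p2,_)→(p1,_,left)
state=p1 head=3 tape=bbc[a]__   (p1,a)→(p1,a,left)
state=p1 head=2 tape=bb[c]a__   (p1,c)→(p0,c,right)
state=p0 head=3 tape=bbc[a]__   (p0,a)→(p2,_,right)
state=p2 head=4 tape=bbc_[_]_   (p2,_)→(p1,_,left)
state=p1 head=3 tape=bbc[_]__   (p1,_)→(p1,c,left)
state=p1 head=2 tape=bb[c]c__   (p1,c)→(p0,c,right)
state=p0 head=3 tape=bbc[c]__   (p0,c)→(p0,b,right)
state=p0 head=4 tape=bbcb[_]_   (p0,_)→(p1,b,right)
state=p1 head=5 tape=bbcbb[_]   (p1,_)→(p1,c,left)
state=p1 head=4 tape=bbcb[b]c
Cell 0 holds b when M halts.

b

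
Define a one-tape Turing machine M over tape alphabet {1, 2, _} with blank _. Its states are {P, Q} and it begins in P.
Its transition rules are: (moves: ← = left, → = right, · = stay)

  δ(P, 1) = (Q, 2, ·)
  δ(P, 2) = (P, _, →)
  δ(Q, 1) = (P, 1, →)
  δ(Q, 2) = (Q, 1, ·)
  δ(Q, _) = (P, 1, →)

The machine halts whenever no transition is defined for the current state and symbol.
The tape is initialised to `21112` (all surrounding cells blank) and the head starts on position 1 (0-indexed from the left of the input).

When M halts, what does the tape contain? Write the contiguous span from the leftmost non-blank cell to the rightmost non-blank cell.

state=P head=1 tape=2[1]112_   (P,1)→(Q,2,·)
state=Q head=1 tape=2[2]112_   (Q,2)→(Q,1,·)
state=Q head=1 tape=2[1]112_   (Q,1)→(P,1,→)
state=P head=2 tape=21[1]12_   (P,1)→(Q,2,·)
state=Q head=2 tape=21[2]12_   (Q,2)→(Q,1,·)
state=Q head=2 tape=21[1]12_   (Q,1)→(P,1,→)
state=P head=3 tape=211[1]2_   (P,1)→(Q,2,·)
state=Q head=3 tape=211[2]2_   (Q,2)→(Q,1,·)
state=Q head=3 tape=211[1]2_   (Q,1)→(P,1,→)
state=P head=4 tape=2111[2]_   (P,2)→(P,_,→)
state=P head=5 tape=2111_[_]
The non-blank tape span at halt is 2111.

2111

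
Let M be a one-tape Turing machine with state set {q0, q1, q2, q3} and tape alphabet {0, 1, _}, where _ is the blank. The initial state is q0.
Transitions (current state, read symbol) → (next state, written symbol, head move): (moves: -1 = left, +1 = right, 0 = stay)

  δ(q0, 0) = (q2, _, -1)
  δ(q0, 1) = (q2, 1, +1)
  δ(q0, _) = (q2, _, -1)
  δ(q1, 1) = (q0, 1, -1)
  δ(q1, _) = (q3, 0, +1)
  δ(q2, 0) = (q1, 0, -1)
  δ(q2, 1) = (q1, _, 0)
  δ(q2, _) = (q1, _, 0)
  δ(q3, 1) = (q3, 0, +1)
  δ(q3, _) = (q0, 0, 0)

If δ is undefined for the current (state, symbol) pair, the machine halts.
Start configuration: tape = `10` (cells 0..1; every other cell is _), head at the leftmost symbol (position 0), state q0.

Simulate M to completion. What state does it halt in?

q0 | ___[1]0   read 1 → write 1, move +1, go to q2
q2 | ___1[0]   read 0 → write 0, move -1, go to q1
q1 | ___[1]0   read 1 → write 1, move -1, go to q0
q0 | __[_]10   read _ → write _, move -1, go to q2
q2 | _[_]_10   read _ → write _, move 0, go to q1
q1 | _[_]_10   read _ → write 0, move +1, go to q3
q3 | _0[_]10   read _ → write 0, move 0, go to q0
q0 | _0[0]10   read 0 → write _, move -1, go to q2
q2 | _[0]_10   read 0 → write 0, move -1, go to q1
q1 | [_]0_10   read _ → write 0, move +1, go to q3
q3 | 0[0]_10
No transition is defined for (q3, 0); M halts in state q3.

q3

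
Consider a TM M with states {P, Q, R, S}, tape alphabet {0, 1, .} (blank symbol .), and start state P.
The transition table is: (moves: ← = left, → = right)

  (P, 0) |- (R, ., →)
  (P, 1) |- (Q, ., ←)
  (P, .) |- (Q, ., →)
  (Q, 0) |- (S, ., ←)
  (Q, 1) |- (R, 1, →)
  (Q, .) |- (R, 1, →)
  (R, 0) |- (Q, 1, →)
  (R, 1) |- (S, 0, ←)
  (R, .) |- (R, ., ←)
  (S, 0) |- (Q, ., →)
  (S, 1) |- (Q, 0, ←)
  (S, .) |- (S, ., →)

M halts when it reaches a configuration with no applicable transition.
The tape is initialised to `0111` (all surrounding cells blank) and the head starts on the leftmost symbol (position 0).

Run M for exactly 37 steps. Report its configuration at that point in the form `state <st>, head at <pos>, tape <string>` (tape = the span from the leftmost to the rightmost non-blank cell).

state=P head=0 tape=[0]111.   (P,0)→(R,.,→)
state=R head=1 tape=.[1]11.   (R,1)→(S,0,←)
state=S head=0 tape=[.]011.   (S,.)→(S,.,→)
state=S head=1 tape=.[0]11.   (S,0)→(Q,.,→)
state=Q head=2 tape=..[1]1.   (Q,1)→(R,1,→)
state=R head=3 tape=..1[1].   (R,1)→(S,0,←)
state=S head=2 tape=..[1]0.   (S,1)→(Q,0,←)
state=Q head=1 tape=.[.]00.   (Q,.)→(R,1,→)
state=R head=2 tape=.1[0]0.   (R,0)→(Q,1,→)
state=Q head=3 tape=.11[0].   (Q,0)→(S,.,←)
state=S head=2 tape=.1[1]..   (S,1)→(Q,0,←)
state=Q head=1 tape=.[1]0..   (Q,1)→(R,1,→)
state=R head=2 tape=.1[0]..   (R,0)→(Q,1,→)
state=Q head=3 tape=.11[.].   (Q,.)→(R,1,→)
state=R head=4 tape=.111[.]   (R,.)→(R,.,←)
state=R head=3 tape=.11[1].   (R,1)→(S,0,←)
state=S head=2 tape=.1[1]0.   (S,1)→(Q,0,←)
state=Q head=1 tape=.[1]00.   (Q,1)→(R,1,→)
state=R head=2 tape=.1[0]0.   (R,0)→(Q,1,→)
state=Q head=3 tape=.11[0].   (Q,0)→(S,.,←)
state=S head=2 tape=.1[1]..   (S,1)→(Q,0,←)
state=Q head=1 tape=.[1]0..   (Q,1)→(R,1,→)
state=R head=2 tape=.1[0]..   (R,0)→(Q,1,→)
state=Q head=3 tape=.11[.].   (Q,.)→(R,1,→)
state=R head=4 tape=.111[.]   (R,.)→(R,.,←)
state=R head=3 tape=.11[1].   (R,1)→(S,0,←)
state=S head=2 tape=.1[1]0.   (S,1)→(Q,0,←)
state=Q head=1 tape=.[1]00.   (Q,1)→(R,1,→)
state=R head=2 tape=.1[0]0.   (R,0)→(Q,1,→)
state=Q head=3 tape=.11[0].   (Q,0)→(S,.,←)
state=S head=2 tape=.1[1]..   (S,1)→(Q,0,←)
state=Q head=1 tape=.[1]0..   (Q,1)→(R,1,→)
state=R head=2 tape=.1[0]..   (R,0)→(Q,1,→)
state=Q head=3 tape=.11[.].   (Q,.)→(R,1,→)
state=R head=4 tape=.111[.]   (R,.)→(R,.,←)
state=R head=3 tape=.11[1].   (R,1)→(S,0,←)
state=S head=2 tape=.1[1]0.   (S,1)→(Q,0,←)
state=Q head=1 tape=.[1]00.
After 37 steps: state Q, head at 1, tape 100.

state Q, head at 1, tape 100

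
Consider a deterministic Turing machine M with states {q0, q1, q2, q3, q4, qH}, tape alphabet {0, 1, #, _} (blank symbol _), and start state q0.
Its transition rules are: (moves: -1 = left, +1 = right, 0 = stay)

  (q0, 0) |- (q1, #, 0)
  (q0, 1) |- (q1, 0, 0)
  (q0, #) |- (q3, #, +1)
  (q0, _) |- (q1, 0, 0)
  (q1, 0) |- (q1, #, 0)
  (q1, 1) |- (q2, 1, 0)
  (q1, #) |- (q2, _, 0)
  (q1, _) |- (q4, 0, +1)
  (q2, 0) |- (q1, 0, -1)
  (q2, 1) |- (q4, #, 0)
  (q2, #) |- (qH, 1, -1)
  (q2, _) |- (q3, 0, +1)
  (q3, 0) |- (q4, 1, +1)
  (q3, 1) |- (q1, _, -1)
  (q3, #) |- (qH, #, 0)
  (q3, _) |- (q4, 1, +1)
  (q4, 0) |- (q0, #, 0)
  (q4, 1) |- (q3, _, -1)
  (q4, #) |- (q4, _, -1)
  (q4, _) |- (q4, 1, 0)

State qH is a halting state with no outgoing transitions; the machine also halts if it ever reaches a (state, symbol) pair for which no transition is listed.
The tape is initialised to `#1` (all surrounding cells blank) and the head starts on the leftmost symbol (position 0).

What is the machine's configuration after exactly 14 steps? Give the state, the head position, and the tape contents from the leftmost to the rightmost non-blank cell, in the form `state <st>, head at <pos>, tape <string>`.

state q3, head at 1, tape 01

q0 | [#]1_   read # → write #, move +1, go to q3
q3 | #[1]_   read 1 → write _, move -1, go to q1
q1 | [#]__   read # → write _, move 0, go to q2
q2 | [_]__   read _ → write 0, move +1, go to q3
q3 | 0[_]_   read _ → write 1, move +1, go to q4
q4 | 01[_]   read _ → write 1, move 0, go to q4
q4 | 01[1]   read 1 → write _, move -1, go to q3
q3 | 0[1]_   read 1 → write _, move -1, go to q1
q1 | [0]__   read 0 → write #, move 0, go to q1
q1 | [#]__   read # → write _, move 0, go to q2
q2 | [_]__   read _ → write 0, move +1, go to q3
q3 | 0[_]_   read _ → write 1, move +1, go to q4
q4 | 01[_]   read _ → write 1, move 0, go to q4
q4 | 01[1]   read 1 → write _, move -1, go to q3
q3 | 0[1]_
After 14 steps: state q3, head at 1, tape 01.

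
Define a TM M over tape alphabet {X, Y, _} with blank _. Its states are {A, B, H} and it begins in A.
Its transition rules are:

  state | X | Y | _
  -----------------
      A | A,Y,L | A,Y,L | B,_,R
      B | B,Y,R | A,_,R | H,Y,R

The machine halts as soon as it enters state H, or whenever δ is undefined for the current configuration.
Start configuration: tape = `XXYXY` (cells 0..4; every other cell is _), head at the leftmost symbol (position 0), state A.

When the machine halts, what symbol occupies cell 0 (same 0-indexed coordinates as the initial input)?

A | _[X]XYXY___   read X → write Y, move L, go to A
A | [_]YXYXY___   read _ → write _, move R, go to B
B | _[Y]XYXY___   read Y → write _, move R, go to A
A | __[X]YXY___   read X → write Y, move L, go to A
A | _[_]YYXY___   read _ → write _, move R, go to B
B | __[Y]YXY___   read Y → write _, move R, go to A
A | ___[Y]XY___   read Y → write Y, move L, go to A
A | __[_]YXY___   read _ → write _, move R, go to B
B | ___[Y]XY___   read Y → write _, move R, go to A
A | ____[X]Y___   read X → write Y, move L, go to A
A | ___[_]YY___   read _ → write _, move R, go to B
B | ____[Y]Y___   read Y → write _, move R, go to A
A | _____[Y]___   read Y → write Y, move L, go to A
A | ____[_]Y___   read _ → write _, move R, go to B
B | _____[Y]___   read Y → write _, move R, go to A
A | ______[_]__   read _ → write _, move R, go to B
B | _______[_]_   read _ → write Y, move R, go to H
H | _______Y[_]
Cell 0 holds _ when M halts.

_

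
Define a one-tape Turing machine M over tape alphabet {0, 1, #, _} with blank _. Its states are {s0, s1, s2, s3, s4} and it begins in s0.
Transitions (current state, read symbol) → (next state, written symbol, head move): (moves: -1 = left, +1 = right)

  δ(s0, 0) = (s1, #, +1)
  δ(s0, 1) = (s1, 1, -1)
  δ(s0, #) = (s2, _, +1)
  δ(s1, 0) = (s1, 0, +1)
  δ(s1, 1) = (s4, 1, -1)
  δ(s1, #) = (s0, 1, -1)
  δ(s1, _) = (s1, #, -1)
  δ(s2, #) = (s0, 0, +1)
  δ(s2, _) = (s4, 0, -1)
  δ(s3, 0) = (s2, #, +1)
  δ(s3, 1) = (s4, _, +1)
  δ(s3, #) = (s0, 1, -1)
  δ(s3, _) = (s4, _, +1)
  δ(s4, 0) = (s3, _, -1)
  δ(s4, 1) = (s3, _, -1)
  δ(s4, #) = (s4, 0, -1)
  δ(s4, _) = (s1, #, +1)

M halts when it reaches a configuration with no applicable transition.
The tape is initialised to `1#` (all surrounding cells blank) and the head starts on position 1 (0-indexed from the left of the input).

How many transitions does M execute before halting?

s0 | __1[#]__   read # → write _, move +1, go to s2
s2 | __1_[_]_   read _ → write 0, move -1, go to s4
s4 | __1[_]0_   read _ → write #, move +1, go to s1
s1 | __1#[0]_   read 0 → write 0, move +1, go to s1
s1 | __1#0[_]   read _ → write #, move -1, go to s1
s1 | __1#[0]#   read 0 → write 0, move +1, go to s1
s1 | __1#0[#]   read # → write 1, move -1, go to s0
s0 | __1#[0]1   read 0 → write #, move +1, go to s1
s1 | __1##[1]   read 1 → write 1, move -1, go to s4
s4 | __1#[#]1   read # → write 0, move -1, go to s4
s4 | __1[#]01   read # → write 0, move -1, go to s4
s4 | __[1]001   read 1 → write _, move -1, go to s3
s3 | _[_]_001   read _ → write _, move +1, go to s4
s4 | __[_]001   read _ → write #, move +1, go to s1
s1 | __#[0]01   read 0 → write 0, move +1, go to s1
s1 | __#0[0]1   read 0 → write 0, move +1, go to s1
s1 | __#00[1]   read 1 → write 1, move -1, go to s4
s4 | __#0[0]1   read 0 → write _, move -1, go to s3
s3 | __#[0]_1   read 0 → write #, move +1, go to s2
s2 | __##[_]1   read _ → write 0, move -1, go to s4
s4 | __#[#]01   read # → write 0, move -1, go to s4
s4 | __[#]001   read # → write 0, move -1, go to s4
s4 | _[_]0001   read _ → write #, move +1, go to s1
s1 | _#[0]001   read 0 → write 0, move +1, go to s1
s1 | _#0[0]01   read 0 → write 0, move +1, go to s1
s1 | _#00[0]1   read 0 → write 0, move +1, go to s1
s1 | _#000[1]   read 1 → write 1, move -1, go to s4
s4 | _#00[0]1   read 0 → write _, move -1, go to s3
s3 | _#0[0]_1   read 0 → write #, move +1, go to s2
s2 | _#0#[_]1   read _ → write 0, move -1, go to s4
s4 | _#0[#]01   read # → write 0, move -1, go to s4
s4 | _#[0]001   read 0 → write _, move -1, go to s3
s3 | _[#]_001   read # → write 1, move -1, go to s0
s0 | [_]1_001
M halts after 33 transitions.

33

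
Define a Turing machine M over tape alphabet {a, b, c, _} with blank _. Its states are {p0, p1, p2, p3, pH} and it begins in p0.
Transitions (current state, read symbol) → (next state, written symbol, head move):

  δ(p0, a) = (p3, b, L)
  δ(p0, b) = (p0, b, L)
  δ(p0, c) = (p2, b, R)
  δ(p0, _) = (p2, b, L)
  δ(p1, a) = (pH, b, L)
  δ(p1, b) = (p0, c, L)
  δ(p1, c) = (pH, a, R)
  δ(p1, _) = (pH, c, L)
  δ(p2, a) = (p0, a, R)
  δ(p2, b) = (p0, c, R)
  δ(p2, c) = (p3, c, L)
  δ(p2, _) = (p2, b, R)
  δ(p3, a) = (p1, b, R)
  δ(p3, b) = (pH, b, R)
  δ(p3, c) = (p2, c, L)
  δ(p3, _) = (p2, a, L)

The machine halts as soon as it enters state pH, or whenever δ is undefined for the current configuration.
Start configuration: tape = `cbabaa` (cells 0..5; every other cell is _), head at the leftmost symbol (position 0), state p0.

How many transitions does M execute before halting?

p0 | [c]babaa_   read c → write b, move R, go to p2
p2 | b[b]abaa_   read b → write c, move R, go to p0
p0 | bc[a]baa_   read a → write b, move L, go to p3
p3 | b[c]bbaa_   read c → write c, move L, go to p2
p2 | [b]cbbaa_   read b → write c, move R, go to p0
p0 | c[c]bbaa_   read c → write b, move R, go to p2
p2 | cb[b]baa_   read b → write c, move R, go to p0
p0 | cbc[b]aa_   read b → write b, move L, go to p0
p0 | cb[c]baa_   read c → write b, move R, go to p2
p2 | cbb[b]aa_   read b → write c, move R, go to p0
p0 | cbbc[a]a_   read a → write b, move L, go to p3
p3 | cbb[c]ba_   read c → write c, move L, go to p2
p2 | cb[b]cba_   read b → write c, move R, go to p0
p0 | cbc[c]ba_   read c → write b, move R, go to p2
p2 | cbcb[b]a_   read b → write c, move R, go to p0
p0 | cbcbc[a]_   read a → write b, move L, go to p3
p3 | cbcb[c]b_   read c → write c, move L, go to p2
p2 | cbc[b]cb_   read b → write c, move R, go to p0
p0 | cbcc[c]b_   read c → write b, move R, go to p2
p2 | cbccb[b]_   read b → write c, move R, go to p0
p0 | cbccbc[_]   read _ → write b, move L, go to p2
p2 | cbccb[c]b   read c → write c, move L, go to p3
p3 | cbcc[b]cb   read b → write b, move R, go to pH
pH | cbccb[c]b
M halts after 23 transitions.

23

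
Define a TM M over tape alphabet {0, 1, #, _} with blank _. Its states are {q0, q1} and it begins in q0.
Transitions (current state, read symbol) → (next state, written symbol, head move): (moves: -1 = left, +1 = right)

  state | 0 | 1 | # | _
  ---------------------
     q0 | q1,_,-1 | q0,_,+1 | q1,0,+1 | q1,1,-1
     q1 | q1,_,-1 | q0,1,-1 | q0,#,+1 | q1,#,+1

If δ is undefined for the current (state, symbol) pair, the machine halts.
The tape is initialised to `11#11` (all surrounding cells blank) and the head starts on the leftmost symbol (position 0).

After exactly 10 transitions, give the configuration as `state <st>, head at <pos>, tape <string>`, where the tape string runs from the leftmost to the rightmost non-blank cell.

state=q0 head=0 tape=[1]1#11   (q0,1)→(q0,_,+1)
state=q0 head=1 tape=_[1]#11   (q0,1)→(q0,_,+1)
state=q0 head=2 tape=__[#]11   (q0,#)→(q1,0,+1)
state=q1 head=3 tape=__0[1]1   (q1,1)→(q0,1,-1)
state=q0 head=2 tape=__[0]11   (q0,0)→(q1,_,-1)
state=q1 head=1 tape=_[_]_11   (q1,_)→(q1,#,+1)
state=q1 head=2 tape=_#[_]11   (q1,_)→(q1,#,+1)
state=q1 head=3 tape=_##[1]1   (q1,1)→(q0,1,-1)
state=q0 head=2 tape=_#[#]11   (q0,#)→(q1,0,+1)
state=q1 head=3 tape=_#0[1]1   (q1,1)→(q0,1,-1)
state=q0 head=2 tape=_#[0]11
After 10 steps: state q0, head at 2, tape #011.

state q0, head at 2, tape #011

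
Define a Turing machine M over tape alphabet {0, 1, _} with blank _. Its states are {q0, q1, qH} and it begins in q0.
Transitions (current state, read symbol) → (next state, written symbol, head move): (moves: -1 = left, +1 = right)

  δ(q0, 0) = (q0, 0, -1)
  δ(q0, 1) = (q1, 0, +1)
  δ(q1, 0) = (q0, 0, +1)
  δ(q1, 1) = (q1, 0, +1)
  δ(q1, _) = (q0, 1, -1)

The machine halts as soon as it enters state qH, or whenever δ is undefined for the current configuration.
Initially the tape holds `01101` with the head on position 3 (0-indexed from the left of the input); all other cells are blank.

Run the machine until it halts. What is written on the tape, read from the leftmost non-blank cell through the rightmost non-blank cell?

000001

q0 | _011[0]1_   read 0 → write 0, move -1, go to q0
q0 | _01[1]01_   read 1 → write 0, move +1, go to q1
q1 | _010[0]1_   read 0 → write 0, move +1, go to q0
q0 | _0100[1]_   read 1 → write 0, move +1, go to q1
q1 | _01000[_]   read _ → write 1, move -1, go to q0
q0 | _0100[0]1   read 0 → write 0, move -1, go to q0
q0 | _010[0]01   read 0 → write 0, move -1, go to q0
q0 | _01[0]001   read 0 → write 0, move -1, go to q0
q0 | _0[1]0001   read 1 → write 0, move +1, go to q1
q1 | _00[0]001   read 0 → write 0, move +1, go to q0
q0 | _000[0]01   read 0 → write 0, move -1, go to q0
q0 | _00[0]001   read 0 → write 0, move -1, go to q0
q0 | _0[0]0001   read 0 → write 0, move -1, go to q0
q0 | _[0]00001   read 0 → write 0, move -1, go to q0
q0 | [_]000001
The non-blank tape span at halt is 000001.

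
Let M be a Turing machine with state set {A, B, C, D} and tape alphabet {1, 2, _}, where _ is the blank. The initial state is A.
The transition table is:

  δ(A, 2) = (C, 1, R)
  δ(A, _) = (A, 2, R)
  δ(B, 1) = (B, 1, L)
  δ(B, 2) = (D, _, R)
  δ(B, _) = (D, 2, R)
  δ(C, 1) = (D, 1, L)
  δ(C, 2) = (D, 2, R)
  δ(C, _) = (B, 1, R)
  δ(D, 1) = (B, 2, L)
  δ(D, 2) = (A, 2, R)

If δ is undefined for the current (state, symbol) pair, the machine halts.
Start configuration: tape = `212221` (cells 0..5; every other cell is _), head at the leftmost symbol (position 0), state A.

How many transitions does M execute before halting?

5

state=A head=0 tape=_[2]12221   (A,2)→(C,1,R)
state=C head=1 tape=_1[1]2221   (C,1)→(D,1,L)
state=D head=0 tape=_[1]12221   (D,1)→(B,2,L)
state=B head=-1 tape=[_]212221   (B,_)→(D,2,R)
state=D head=0 tape=2[2]12221   (D,2)→(A,2,R)
state=A head=1 tape=22[1]2221
M halts after 5 transitions.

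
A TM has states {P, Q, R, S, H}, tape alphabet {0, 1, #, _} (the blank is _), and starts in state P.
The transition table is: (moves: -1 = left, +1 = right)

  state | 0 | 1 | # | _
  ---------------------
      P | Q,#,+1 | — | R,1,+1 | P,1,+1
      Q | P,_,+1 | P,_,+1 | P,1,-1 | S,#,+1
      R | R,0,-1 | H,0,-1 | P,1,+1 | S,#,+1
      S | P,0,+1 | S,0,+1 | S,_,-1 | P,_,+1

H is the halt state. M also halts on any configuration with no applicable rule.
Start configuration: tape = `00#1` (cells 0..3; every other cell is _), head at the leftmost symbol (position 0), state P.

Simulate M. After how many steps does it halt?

4

state=P head=0 tape=[0]0#1   (P,0)→(Q,#,+1)
state=Q head=1 tape=#[0]#1   (Q,0)→(P,_,+1)
state=P head=2 tape=#_[#]1   (P,#)→(R,1,+1)
state=R head=3 tape=#_1[1]   (R,1)→(H,0,-1)
state=H head=2 tape=#_[1]0
M halts after 4 transitions.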